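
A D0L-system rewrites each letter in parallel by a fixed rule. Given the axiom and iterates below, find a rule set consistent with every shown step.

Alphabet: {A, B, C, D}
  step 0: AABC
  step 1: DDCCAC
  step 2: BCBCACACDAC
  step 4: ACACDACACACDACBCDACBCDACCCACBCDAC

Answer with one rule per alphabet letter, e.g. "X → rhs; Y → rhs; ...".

A->D, B->CC, C->AC, D->BC

  step 1 ⇒ step 2: DDCCAC ⇒ BC·BC·AC·AC·D·AC
    A ↦ D
    C ↦ AC
    D ↦ BC
  step 0 ⇒ step 1: AABC ⇒ D·D·CC·AC
    B ↦ CC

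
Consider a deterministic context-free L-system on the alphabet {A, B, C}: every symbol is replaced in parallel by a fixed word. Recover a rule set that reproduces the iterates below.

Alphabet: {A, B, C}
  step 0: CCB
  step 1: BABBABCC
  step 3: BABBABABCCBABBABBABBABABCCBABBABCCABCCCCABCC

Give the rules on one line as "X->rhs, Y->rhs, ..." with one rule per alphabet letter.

  step 0 ⇒ step 1: CCB ⇒ BAB·BAB·CC
    B ↦ CC
    C ↦ BAB
    A ↦ AB  (constrained at step 1)

A->AB, B->CC, C->BAB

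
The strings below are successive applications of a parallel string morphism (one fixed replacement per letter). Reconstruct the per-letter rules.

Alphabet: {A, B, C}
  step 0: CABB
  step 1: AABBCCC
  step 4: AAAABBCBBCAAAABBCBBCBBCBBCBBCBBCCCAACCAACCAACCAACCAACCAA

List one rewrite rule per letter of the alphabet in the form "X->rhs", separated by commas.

  step 0 ⇒ step 1: CABB ⇒ AA·BBC·C·C
    A ↦ BBC
    B ↦ C
    C ↦ AA

A->BBC, B->C, C->AA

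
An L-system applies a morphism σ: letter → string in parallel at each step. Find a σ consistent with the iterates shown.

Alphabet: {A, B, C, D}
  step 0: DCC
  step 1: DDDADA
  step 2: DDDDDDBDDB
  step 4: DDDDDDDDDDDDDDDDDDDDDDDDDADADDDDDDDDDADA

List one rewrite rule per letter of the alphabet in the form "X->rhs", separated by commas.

  step 1 ⇒ step 2: DDDADA ⇒ DD·DD·DD·B·DD·B
    A ↦ B
    D ↦ DD
    B ↦ CC  (constrained at step 2)
  step 0 ⇒ step 1: DCC ⇒ DD·DA·DA
    C ↦ DA

A->B, B->CC, C->DA, D->DD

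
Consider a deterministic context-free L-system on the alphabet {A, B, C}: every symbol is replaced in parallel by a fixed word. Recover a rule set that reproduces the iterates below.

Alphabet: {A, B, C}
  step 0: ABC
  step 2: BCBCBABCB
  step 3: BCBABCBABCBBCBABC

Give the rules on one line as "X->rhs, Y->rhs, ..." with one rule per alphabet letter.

  step 2 ⇒ step 3: BCBCBABCB ⇒ BC·BA·BC·BA·BC·B·BC·BA·BC
    A ↦ B
    B ↦ BC
    C ↦ BA

A->B, B->BC, C->BA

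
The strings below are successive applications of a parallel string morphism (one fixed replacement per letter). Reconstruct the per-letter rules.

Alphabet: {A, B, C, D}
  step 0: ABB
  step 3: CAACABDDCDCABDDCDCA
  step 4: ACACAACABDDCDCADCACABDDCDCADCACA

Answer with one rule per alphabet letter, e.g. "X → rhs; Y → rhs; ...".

A->CA, B->BD, C->A, D->DC

  step 3 ⇒ step 4: CAACABDDCDCABDDCDCA ⇒ A·CA·CA·A·CA·BD·DC·DC·A·DC·A·CA·BD·DC·DC·A·DC·A·CA
    A ↦ CA
    B ↦ BD
    C ↦ A
    D ↦ DC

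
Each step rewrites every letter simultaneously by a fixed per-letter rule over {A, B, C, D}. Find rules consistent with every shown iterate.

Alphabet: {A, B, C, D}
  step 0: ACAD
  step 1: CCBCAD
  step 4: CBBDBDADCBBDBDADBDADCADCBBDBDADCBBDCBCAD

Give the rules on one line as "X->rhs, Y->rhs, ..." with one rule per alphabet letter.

A->C, B->BD, C->CB, D->AD

  step 0 ⇒ step 1: ACAD ⇒ C·CB·C·AD
    A ↦ C
    C ↦ CB
    D ↦ AD
    B ↦ BD  (constrained at step 1)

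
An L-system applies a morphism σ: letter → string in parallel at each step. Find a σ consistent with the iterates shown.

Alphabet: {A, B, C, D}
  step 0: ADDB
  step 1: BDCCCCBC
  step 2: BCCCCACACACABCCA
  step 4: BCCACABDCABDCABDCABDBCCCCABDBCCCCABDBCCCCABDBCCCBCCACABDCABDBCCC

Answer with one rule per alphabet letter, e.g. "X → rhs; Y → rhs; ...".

  step 1 ⇒ step 2: BDCCCCBC ⇒ BC·CC·CA·CA·CA·CA·BC·CA
    B ↦ BC
    C ↦ CA
    D ↦ CC
  step 0 ⇒ step 1: ADDB ⇒ BD·CC·CC·BC
    A ↦ BD

A->BD, B->BC, C->CA, D->CC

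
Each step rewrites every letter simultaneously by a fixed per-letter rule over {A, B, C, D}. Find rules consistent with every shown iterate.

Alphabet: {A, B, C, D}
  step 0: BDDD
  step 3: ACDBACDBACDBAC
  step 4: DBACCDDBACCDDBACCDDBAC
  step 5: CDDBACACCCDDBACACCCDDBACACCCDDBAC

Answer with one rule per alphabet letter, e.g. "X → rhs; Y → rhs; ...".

A->DB, B->D, C->AC, D->C

  step 4 ⇒ step 5: DBACCDDBACCDDBACCDDBAC ⇒ C·D·DB·AC·AC·C·C·D·DB·AC·AC·C·C·D·DB·AC·AC·C·C·D·DB·AC
    A ↦ DB
    B ↦ D
    C ↦ AC
    D ↦ C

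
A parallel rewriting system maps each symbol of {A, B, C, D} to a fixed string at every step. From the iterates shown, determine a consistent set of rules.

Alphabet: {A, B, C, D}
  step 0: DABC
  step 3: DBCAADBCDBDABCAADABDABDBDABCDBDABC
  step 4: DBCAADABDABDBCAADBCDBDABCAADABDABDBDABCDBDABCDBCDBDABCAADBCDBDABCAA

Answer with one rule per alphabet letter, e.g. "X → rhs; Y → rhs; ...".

  step 3 ⇒ step 4: DBCAADBCDBDABCAADABDABDBDABCDBDABC ⇒ DB·C·AA·DAB·DAB·DB·C·AA·DB·C·DB·DAB·C·AA·DAB·DAB·DB·DAB·C·DB·DAB·C·DB·C·DB·DAB·C·AA·DB·C·DB·DAB·C·AA
    A ↦ DAB
    B ↦ C
    C ↦ AA
    D ↦ DB

A->DAB, B->C, C->AA, D->DB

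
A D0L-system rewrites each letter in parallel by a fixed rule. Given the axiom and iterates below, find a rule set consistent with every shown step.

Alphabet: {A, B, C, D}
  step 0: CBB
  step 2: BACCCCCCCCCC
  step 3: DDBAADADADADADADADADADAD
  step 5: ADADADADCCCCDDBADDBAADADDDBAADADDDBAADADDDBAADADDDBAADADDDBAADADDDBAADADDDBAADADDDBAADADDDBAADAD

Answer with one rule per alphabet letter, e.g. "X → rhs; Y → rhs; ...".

A->BA, B->DD, C->AD, D->CC

  step 2 ⇒ step 3: BACCCCCCCCCC ⇒ DD·BA·AD·AD·AD·AD·AD·AD·AD·AD·AD·AD
    A ↦ BA
    B ↦ DD
    C ↦ AD
    D ↦ CC  (constrained at step 3)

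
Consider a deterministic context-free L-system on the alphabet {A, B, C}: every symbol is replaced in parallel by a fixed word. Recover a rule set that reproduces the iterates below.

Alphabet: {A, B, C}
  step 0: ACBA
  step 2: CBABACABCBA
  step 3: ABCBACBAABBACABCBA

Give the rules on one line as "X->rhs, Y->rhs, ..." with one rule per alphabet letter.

A->BA, B->C, C->AB

  step 2 ⇒ step 3: CBABACABCBA ⇒ AB·C·BA·C·BA·AB·BA·C·AB·C·BA
    A ↦ BA
    B ↦ C
    C ↦ AB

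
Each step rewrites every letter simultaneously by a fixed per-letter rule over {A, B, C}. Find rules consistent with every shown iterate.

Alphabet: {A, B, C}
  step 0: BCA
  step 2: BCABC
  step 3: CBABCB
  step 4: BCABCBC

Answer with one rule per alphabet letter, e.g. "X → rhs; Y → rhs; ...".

  step 3 ⇒ step 4: CBABCB ⇒ B·C·AB·C·B·C
    A ↦ AB
    B ↦ C
    C ↦ B

A->AB, B->C, C->B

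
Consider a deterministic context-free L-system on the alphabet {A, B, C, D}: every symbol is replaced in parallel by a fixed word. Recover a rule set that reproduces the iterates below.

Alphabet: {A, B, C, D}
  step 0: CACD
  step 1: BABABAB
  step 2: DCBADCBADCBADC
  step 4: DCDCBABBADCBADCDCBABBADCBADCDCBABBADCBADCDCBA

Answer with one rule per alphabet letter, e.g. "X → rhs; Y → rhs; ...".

A->BA, B->DC, C->BA, D->B

  step 1 ⇒ step 2: BABABAB ⇒ DC·BA·DC·BA·DC·BA·DC
    A ↦ BA
    B ↦ DC
  step 0 ⇒ step 1: CACD ⇒ BA·BA·BA·B
    C ↦ BA
  step 0 ⇒ step 1: CACD ⇒ BA·BA·BA·B
    D ↦ B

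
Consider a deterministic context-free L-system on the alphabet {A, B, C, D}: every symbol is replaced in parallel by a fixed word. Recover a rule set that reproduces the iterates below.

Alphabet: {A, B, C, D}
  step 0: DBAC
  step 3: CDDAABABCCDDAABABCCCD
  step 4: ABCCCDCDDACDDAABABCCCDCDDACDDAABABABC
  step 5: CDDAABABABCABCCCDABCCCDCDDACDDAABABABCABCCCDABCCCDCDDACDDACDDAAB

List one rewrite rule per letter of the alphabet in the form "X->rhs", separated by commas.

  step 4 ⇒ step 5: ABCCCDCDDACDDAABABCCCDCDDACDDAABABABC ⇒ CD·DA·AB·AB·AB·C·AB·C·C·CD·AB·C·C·CD·CD·DA·CD·DA·AB·AB·AB·C·AB·C·C·CD·AB·C·C·CD·CD·DA·CD·DA·CD·DA·AB
    A ↦ CD
    B ↦ DA
    C ↦ AB
    D ↦ C

A->CD, B->DA, C->AB, D->C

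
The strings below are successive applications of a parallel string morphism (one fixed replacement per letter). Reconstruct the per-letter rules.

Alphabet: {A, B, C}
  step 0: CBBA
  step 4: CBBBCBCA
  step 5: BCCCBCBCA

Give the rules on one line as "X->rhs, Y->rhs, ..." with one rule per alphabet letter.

A->CA, B->C, C->B

  step 4 ⇒ step 5: CBBBCBCA ⇒ B·C·C·C·B·C·B·CA
    A ↦ CA
    B ↦ C
    C ↦ B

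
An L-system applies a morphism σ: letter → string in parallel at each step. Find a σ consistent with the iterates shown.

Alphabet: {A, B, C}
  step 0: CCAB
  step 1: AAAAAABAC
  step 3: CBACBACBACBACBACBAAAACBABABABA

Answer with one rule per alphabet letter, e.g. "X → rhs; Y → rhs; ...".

  step 0 ⇒ step 1: CCAB ⇒ AAA·AAA·BA·C
    A ↦ BA
    B ↦ C
    C ↦ AAA

A->BA, B->C, C->AAA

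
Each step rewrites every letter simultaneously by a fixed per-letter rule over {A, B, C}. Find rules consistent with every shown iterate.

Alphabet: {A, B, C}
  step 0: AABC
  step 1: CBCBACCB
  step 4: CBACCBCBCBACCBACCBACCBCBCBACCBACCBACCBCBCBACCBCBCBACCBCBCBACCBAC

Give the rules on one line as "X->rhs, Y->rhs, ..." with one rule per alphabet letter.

A->CB, B->AC, C->CB

  step 0 ⇒ step 1: AABC ⇒ CB·CB·AC·CB
    A ↦ CB
    B ↦ AC
    C ↦ CB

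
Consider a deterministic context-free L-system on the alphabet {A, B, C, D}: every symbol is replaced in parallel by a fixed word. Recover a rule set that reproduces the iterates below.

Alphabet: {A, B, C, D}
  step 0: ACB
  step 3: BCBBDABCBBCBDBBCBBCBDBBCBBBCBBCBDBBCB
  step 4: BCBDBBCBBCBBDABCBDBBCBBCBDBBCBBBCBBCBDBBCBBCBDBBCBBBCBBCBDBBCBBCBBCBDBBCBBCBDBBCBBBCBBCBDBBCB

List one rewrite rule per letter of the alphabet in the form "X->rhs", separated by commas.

A->DA, B->BCB, C->DB, D->B

  step 3 ⇒ step 4: BCBBDABCBBCBDBBCBBCBDBBCBBBCBBCBDBBCB ⇒ BCB·DB·BCB·BCB·B·DA·BCB·DB·BCB·BCB·DB·BCB·B·BCB·BCB·DB·BCB·BCB·DB·BCB·B·BCB·BCB·DB·BCB·BCB·BCB·DB·BCB·BCB·DB·BCB·B·BCB·BCB·DB·BCB
    A ↦ DA
    B ↦ BCB
    C ↦ DB
    D ↦ B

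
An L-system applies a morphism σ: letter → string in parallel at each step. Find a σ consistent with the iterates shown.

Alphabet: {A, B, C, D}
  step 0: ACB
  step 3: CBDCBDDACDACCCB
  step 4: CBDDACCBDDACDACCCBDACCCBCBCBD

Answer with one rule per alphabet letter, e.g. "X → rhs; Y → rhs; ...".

A->C, B->D, C->CB, D->DAC

  step 3 ⇒ step 4: CBDCBDDACDACCCB ⇒ CB·D·DAC·CB·D·DAC·DAC·C·CB·DAC·C·CB·CB·CB·D
    A ↦ C
    B ↦ D
    C ↦ CB
    D ↦ DAC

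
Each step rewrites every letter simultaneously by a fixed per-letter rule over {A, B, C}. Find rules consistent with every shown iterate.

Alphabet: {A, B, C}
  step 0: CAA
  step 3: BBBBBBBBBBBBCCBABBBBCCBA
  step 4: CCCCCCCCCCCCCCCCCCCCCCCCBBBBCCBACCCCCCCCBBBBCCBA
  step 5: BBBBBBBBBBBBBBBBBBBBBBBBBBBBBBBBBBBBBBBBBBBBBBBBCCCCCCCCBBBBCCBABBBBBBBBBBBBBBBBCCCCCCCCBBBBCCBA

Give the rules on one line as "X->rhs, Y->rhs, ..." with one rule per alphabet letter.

A->BA, B->CC, C->BB

  step 4 ⇒ step 5: CCCCCCCCCCCCCCCCCCCCCCCCBBBBCCBACCCCCCCCBBBBCCBA ⇒ BB·BB·BB·BB·BB·BB·BB·BB·BB·BB·BB·BB·BB·BB·BB·BB·BB·BB·BB·BB·BB·BB·BB·BB·CC·CC·CC·CC·BB·BB·CC·BA·BB·BB·BB·BB·BB·BB·BB·BB·CC·CC·CC·CC·BB·BB·CC·BA
    A ↦ BA
    B ↦ CC
    C ↦ BB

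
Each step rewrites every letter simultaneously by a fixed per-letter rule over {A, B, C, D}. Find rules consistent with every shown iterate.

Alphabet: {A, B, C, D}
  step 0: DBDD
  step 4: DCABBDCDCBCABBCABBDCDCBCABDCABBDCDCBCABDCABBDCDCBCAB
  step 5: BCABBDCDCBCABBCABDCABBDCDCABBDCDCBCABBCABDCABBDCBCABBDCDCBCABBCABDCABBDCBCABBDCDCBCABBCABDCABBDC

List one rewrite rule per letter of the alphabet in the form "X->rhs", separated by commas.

A->B, B->DC, C->AB, D->BC

  step 4 ⇒ step 5: DCABBDCDCBCABBCABBDCDCBCABDCABBDCDCBCABDCABBDCDCBCAB ⇒ BC·AB·B·DC·DC·BC·AB·BC·AB·DC·AB·B·DC·DC·AB·B·DC·DC·BC·AB·BC·AB·DC·AB·B·DC·BC·AB·B·DC·DC·BC·AB·BC·AB·DC·AB·B·DC·BC·AB·B·DC·DC·BC·AB·BC·AB·DC·AB·B·DC
    A ↦ B
    B ↦ DC
    C ↦ AB
    D ↦ BC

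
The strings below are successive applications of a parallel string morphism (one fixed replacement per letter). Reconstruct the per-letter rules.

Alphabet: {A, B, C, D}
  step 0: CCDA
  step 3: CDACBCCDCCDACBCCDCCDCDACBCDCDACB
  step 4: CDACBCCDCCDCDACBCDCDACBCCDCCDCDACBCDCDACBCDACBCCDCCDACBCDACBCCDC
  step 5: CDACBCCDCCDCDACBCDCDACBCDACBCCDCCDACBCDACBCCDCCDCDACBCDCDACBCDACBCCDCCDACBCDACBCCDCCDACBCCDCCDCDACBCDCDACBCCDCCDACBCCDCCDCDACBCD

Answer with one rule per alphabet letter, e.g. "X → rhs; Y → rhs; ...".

  step 4 ⇒ step 5: CDACBCCDCCDCDACBCDCDACBCCDCCDCDACBCDCDACBCDACBCCDCCDACBCDACBCCDC ⇒ CD·ACB·C·CD·C·CD·CD·ACB·CD·CD·ACB·CD·ACB·C·CD·C·CD·ACB·CD·ACB·C·CD·C·CD·CD·ACB·CD·CD·ACB·CD·ACB·C·CD·C·CD·ACB·CD·ACB·C·CD·C·CD·ACB·C·CD·C·CD·CD·ACB·CD·CD·ACB·C·CD·C·CD·ACB·C·CD·C·CD·CD·ACB·CD
    A ↦ C
    B ↦ C
    C ↦ CD
    D ↦ ACB

A->C, B->C, C->CD, D->ACB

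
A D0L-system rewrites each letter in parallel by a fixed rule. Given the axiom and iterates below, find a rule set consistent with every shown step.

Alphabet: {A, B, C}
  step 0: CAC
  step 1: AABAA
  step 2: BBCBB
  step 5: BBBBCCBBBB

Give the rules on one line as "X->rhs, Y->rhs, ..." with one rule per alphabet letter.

A->B, B->C, C->AA

  step 1 ⇒ step 2: AABAA ⇒ B·B·C·B·B
    A ↦ B
    B ↦ C
  step 0 ⇒ step 1: CAC ⇒ AA·B·AA
    C ↦ AA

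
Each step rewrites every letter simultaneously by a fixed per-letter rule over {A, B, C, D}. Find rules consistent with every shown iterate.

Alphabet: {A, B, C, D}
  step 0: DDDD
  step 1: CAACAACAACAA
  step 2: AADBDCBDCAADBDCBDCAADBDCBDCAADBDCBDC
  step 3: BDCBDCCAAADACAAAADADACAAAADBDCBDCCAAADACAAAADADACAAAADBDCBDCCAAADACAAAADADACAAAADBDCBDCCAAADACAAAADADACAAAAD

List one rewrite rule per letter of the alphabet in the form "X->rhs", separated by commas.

  step 2 ⇒ step 3: AADBDCBDCAADBDCBDCAADBDCBDCAADBDCBDC ⇒ BDC·BDC·CAA·ADA·CAA·AAD·ADA·CAA·AAD·BDC·BDC·CAA·ADA·CAA·AAD·ADA·CAA·AAD·BDC·BDC·CAA·ADA·CAA·AAD·ADA·CAA·AAD·BDC·BDC·CAA·ADA·CAA·AAD·ADA·CAA·AAD
    A ↦ BDC
    B ↦ ADA
    C ↦ AAD
    D ↦ CAA

A->BDC, B->ADA, C->AAD, D->CAA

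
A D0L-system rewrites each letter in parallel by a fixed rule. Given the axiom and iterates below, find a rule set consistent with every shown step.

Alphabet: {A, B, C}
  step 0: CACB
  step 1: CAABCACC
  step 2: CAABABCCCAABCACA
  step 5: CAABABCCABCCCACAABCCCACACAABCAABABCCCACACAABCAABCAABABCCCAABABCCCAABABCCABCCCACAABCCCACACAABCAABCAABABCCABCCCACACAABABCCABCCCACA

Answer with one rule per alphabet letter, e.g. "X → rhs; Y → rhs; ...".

  step 1 ⇒ step 2: CAABCACC ⇒ CA·AB·AB·CC·CA·AB·CA·CA
    A ↦ AB
    B ↦ CC
    C ↦ CA

A->AB, B->CC, C->CA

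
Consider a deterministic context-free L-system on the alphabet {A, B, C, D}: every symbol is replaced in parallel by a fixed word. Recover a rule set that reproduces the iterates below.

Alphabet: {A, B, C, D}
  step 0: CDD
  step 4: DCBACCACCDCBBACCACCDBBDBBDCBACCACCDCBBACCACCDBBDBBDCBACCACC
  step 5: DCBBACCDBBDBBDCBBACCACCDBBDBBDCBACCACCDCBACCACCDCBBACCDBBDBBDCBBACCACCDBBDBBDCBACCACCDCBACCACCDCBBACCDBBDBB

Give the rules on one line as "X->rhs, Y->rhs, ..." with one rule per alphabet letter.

A->D, B->ACC, C->B, D->DCB

  step 4 ⇒ step 5: DCBACCACCDCBBACCACCDBBDBBDCBACCACCDCBBACCACCDBBDBBDCBACCACC ⇒ DCB·B·ACC·D·B·B·D·B·B·DCB·B·ACC·ACC·D·B·B·D·B·B·DCB·ACC·ACC·DCB·ACC·ACC·DCB·B·ACC·D·B·B·D·B·B·DCB·B·ACC·ACC·D·B·B·D·B·B·DCB·ACC·ACC·DCB·ACC·ACC·DCB·B·ACC·D·B·B·D·B·B
    A ↦ D
    B ↦ ACC
    C ↦ B
    D ↦ DCB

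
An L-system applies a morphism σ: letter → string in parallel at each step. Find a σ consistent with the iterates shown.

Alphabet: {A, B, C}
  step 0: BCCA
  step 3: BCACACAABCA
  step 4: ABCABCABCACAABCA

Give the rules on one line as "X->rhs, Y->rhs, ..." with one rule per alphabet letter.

A->CA, B->A, C->B

  step 3 ⇒ step 4: BCACACAABCA ⇒ A·B·CA·B·CA·B·CA·CA·A·B·CA
    A ↦ CA
    B ↦ A
    C ↦ B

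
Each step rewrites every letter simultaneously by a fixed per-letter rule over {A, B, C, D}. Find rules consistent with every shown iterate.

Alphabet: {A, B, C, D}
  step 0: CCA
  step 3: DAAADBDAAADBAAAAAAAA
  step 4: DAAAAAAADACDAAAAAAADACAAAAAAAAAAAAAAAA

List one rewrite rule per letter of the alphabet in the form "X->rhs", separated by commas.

A->AA, B->C, C->DB, D->DA

  step 3 ⇒ step 4: DAAADBDAAADBAAAAAAAA ⇒ DA·AA·AA·AA·DA·C·DA·AA·AA·AA·DA·C·AA·AA·AA·AA·AA·AA·AA·AA
    A ↦ AA
    B ↦ C
    D ↦ DA
    C ↦ DB  (constrained at step 0)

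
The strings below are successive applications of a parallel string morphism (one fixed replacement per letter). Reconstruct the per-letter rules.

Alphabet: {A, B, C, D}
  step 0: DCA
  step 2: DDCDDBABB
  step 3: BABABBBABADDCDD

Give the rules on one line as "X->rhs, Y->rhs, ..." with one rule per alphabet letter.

A->DC, B->D, C->BB, D->BA

  step 2 ⇒ step 3: DDCDDBABB ⇒ BA·BA·BB·BA·BA·D·DC·D·D
    A ↦ DC
    B ↦ D
    C ↦ BB
    D ↦ BA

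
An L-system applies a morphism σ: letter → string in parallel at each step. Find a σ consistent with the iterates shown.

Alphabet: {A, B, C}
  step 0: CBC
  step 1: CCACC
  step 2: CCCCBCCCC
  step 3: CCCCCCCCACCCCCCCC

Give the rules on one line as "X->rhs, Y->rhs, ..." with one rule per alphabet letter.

  step 2 ⇒ step 3: CCCCBCCCC ⇒ CC·CC·CC·CC·A·CC·CC·CC·CC
    B ↦ A
    C ↦ CC
  step 1 ⇒ step 2: CCACC ⇒ CC·CC·B·CC·CC
    A ↦ B

A->B, B->A, C->CC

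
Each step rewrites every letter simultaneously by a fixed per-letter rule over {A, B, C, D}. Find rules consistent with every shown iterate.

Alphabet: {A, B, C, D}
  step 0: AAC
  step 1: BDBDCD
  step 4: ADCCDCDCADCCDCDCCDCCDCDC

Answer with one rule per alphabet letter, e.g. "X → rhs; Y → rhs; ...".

A->BD, B->AD, C->CD, D->C

  step 0 ⇒ step 1: AAC ⇒ BD·BD·CD
    A ↦ BD
    C ↦ CD
    B ↦ AD  (constrained at step 1)
    D ↦ C  (constrained at step 1)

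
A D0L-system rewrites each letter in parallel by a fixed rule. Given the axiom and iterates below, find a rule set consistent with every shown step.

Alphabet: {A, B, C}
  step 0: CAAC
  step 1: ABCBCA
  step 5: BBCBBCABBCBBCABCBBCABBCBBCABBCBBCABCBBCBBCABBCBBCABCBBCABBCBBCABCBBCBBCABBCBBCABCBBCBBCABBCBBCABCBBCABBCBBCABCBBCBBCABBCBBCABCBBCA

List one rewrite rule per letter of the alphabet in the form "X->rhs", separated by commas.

A->BC, B->BBC, C->A

  step 0 ⇒ step 1: CAAC ⇒ A·BC·BC·A
    A ↦ BC
    C ↦ A
    B ↦ BBC  (constrained at step 1)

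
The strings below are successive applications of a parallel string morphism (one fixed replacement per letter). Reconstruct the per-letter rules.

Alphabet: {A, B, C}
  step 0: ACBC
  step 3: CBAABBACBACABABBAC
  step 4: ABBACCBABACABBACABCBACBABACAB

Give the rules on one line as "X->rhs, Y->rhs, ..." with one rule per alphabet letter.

A->C, B->BA, C->AB

  step 3 ⇒ step 4: CBAABBACBACABABBAC ⇒ AB·BA·C·C·BA·BA·C·AB·BA·C·AB·C·BA·C·BA·BA·C·AB
    A ↦ C
    B ↦ BA
    C ↦ AB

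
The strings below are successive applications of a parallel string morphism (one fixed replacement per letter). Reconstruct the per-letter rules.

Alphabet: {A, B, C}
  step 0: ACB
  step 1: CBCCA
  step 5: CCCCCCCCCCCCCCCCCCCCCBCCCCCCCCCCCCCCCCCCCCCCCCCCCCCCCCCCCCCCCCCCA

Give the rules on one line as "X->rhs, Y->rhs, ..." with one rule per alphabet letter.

A->CB, B->A, C->CC

  step 0 ⇒ step 1: ACB ⇒ CB·CC·A
    A ↦ CB
    B ↦ A
    C ↦ CC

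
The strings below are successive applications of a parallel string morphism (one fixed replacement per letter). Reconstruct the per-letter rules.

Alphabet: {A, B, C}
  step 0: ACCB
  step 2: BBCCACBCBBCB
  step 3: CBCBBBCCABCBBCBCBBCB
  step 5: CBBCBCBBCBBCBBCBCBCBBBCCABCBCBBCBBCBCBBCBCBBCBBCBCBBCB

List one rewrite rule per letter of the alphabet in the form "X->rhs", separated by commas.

  step 2 ⇒ step 3: BBCCACBCBBCB ⇒ CB·CB·B·B·CCA·B·CB·B·CB·CB·B·CB
    A ↦ CCA
    B ↦ CB
    C ↦ B

A->CCA, B->CB, C->B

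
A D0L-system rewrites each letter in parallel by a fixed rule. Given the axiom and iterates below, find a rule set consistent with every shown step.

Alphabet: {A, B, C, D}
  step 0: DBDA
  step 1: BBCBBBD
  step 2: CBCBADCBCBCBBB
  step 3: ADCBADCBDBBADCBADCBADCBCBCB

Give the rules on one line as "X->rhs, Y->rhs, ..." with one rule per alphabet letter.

  step 2 ⇒ step 3: CBCBADCBCBCBBB ⇒ AD·CB·AD·CB·D·BB·AD·CB·AD·CB·AD·CB·CB·CB
    A ↦ D
    B ↦ CB
    C ↦ AD
    D ↦ BB

A->D, B->CB, C->AD, D->BB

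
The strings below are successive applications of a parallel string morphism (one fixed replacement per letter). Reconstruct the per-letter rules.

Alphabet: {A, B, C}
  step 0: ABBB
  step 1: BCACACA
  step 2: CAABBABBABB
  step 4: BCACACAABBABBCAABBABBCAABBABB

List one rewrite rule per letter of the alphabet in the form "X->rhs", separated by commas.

A->B, B->CA, C->AB

  step 1 ⇒ step 2: BCACACA ⇒ CA·AB·B·AB·B·AB·B
    A ↦ B
    B ↦ CA
    C ↦ AB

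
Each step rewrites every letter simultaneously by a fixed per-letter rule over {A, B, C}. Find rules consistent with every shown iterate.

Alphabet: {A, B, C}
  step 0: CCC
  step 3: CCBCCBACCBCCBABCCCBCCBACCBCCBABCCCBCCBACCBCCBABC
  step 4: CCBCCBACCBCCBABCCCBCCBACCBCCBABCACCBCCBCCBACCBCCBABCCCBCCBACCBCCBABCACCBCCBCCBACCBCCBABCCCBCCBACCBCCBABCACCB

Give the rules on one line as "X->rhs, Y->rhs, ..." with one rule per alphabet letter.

A->BC, B->A, C->CCB

  step 3 ⇒ step 4: CCBCCBACCBCCBABCCCBCCBACCBCCBABCCCBCCBACCBCCBABC ⇒ CCB·CCB·A·CCB·CCB·A·BC·CCB·CCB·A·CCB·CCB·A·BC·A·CCB·CCB·CCB·A·CCB·CCB·A·BC·CCB·CCB·A·CCB·CCB·A·BC·A·CCB·CCB·CCB·A·CCB·CCB·A·BC·CCB·CCB·A·CCB·CCB·A·BC·A·CCB
    A ↦ BC
    B ↦ A
    C ↦ CCB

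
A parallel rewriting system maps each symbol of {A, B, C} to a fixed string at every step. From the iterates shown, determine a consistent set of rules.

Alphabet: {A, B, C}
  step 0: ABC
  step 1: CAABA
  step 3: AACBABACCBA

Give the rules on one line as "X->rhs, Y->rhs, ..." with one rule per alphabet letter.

A->C, B->AA, C->BA

  step 0 ⇒ step 1: ABC ⇒ C·AA·BA
    A ↦ C
    B ↦ AA
    C ↦ BA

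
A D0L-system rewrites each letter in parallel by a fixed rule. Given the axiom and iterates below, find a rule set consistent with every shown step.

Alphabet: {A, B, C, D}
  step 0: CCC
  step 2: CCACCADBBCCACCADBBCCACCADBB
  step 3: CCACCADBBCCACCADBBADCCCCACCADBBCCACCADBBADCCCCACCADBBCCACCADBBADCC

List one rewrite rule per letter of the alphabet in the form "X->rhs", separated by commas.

A->DBB, B->C, C->CCA, D->AD

  step 2 ⇒ step 3: CCACCADBBCCACCADBBCCACCADBB ⇒ CCA·CCA·DBB·CCA·CCA·DBB·AD·C·C·CCA·CCA·DBB·CCA·CCA·DBB·AD·C·C·CCA·CCA·DBB·CCA·CCA·DBB·AD·C·C
    A ↦ DBB
    B ↦ C
    C ↦ CCA
    D ↦ AD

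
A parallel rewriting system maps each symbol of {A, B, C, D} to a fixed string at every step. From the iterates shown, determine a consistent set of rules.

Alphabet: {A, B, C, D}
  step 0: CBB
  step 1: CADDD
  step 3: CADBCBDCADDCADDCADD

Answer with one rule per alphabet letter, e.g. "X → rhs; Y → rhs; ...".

  step 0 ⇒ step 1: CBB ⇒ CAD·D·D
    B ↦ D
    C ↦ CAD
    A ↦ B  (constrained at step 1)
    D ↦ CB  (constrained at step 1)

A->B, B->D, C->CAD, D->CB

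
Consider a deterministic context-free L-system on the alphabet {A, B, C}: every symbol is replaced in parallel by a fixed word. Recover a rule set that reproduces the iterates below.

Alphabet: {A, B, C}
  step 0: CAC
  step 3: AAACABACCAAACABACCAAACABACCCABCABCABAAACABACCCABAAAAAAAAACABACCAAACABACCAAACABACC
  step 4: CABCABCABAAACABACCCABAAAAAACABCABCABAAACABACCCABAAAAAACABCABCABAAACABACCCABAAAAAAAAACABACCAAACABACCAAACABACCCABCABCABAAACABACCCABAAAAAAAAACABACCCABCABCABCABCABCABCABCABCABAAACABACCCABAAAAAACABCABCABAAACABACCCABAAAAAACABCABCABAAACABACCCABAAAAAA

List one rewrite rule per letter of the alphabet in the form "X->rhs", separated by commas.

  step 3 ⇒ step 4: AAACABACCAAACABACCAAACABACCCABCABCABAAACABACCCABAAAAAAAAACABACCAAACABACCAAACABACC ⇒ CAB·CAB·CAB·AAA·CAB·ACC·CAB·AAA·AAA·CAB·CAB·CAB·AAA·CAB·ACC·CAB·AAA·AAA·CAB·CAB·CAB·AAA·CAB·ACC·CAB·AAA·AAA·AAA·CAB·ACC·AAA·CAB·ACC·AAA·CAB·ACC·CAB·CAB·CAB·AAA·CAB·ACC·CAB·AAA·AAA·AAA·CAB·ACC·CAB·CAB·CAB·CAB·CAB·CAB·CAB·CAB·CAB·AAA·CAB·ACC·CAB·AAA·AAA·CAB·CAB·CAB·AAA·CAB·ACC·CAB·AAA·AAA·CAB·CAB·CAB·AAA·CAB·ACC·CAB·AAA·AAA
    A ↦ CAB
    B ↦ ACC
    C ↦ AAA

A->CAB, B->ACC, C->AAA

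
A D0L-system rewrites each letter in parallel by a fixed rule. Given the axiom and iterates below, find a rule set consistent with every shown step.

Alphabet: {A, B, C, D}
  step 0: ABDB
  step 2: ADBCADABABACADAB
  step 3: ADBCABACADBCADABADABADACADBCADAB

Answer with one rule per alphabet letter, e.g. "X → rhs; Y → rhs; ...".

  step 2 ⇒ step 3: ADBCADABABACADAB ⇒ AD·BC·AB·AC·AD·BC·AD·AB·AD·AB·AD·AC·AD·BC·AD·AB
    A ↦ AD
    B ↦ AB
    C ↦ AC
    D ↦ BC

A->AD, B->AB, C->AC, D->BC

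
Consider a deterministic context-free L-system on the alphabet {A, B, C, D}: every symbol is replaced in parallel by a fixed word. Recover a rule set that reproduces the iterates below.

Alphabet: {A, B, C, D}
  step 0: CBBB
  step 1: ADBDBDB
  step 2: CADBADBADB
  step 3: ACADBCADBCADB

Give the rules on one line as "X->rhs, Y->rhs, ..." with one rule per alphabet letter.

  step 2 ⇒ step 3: CADBADBADB ⇒ A·C·A·DB·C·A·DB·C·A·DB
    A ↦ C
    B ↦ DB
    C ↦ A
    D ↦ A

A->C, B->DB, C->A, D->A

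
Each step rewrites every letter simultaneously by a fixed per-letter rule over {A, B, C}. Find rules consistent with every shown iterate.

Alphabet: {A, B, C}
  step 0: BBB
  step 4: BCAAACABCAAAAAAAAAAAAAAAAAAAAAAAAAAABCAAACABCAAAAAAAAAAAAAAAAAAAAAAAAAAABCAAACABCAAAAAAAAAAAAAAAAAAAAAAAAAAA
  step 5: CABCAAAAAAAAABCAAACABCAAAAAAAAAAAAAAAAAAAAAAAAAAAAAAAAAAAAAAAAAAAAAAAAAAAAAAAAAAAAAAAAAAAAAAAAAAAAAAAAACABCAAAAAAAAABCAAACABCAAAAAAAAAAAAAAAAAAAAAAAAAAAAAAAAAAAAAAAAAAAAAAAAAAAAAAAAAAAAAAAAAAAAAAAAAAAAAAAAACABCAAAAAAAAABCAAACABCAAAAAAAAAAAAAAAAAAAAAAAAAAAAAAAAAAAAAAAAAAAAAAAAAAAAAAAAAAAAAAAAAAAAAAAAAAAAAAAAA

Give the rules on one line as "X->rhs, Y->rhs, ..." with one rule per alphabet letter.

A->AAA, B->CA, C->BC

  step 4 ⇒ step 5: BCAAACABCAAAAAAAAAAAAAAAAAAAAAAAAAAABCAAACABCAAAAAAAAAAAAAAAAAAAAAAAAAAABCAAACABCAAAAAAAAAAAAAAAAAAAAAAAAAAA ⇒ CA·BC·AAA·AAA·AAA·BC·AAA·CA·BC·AAA·AAA·AAA·AAA·AAA·AAA·AAA·AAA·AAA·AAA·AAA·AAA·AAA·AAA·AAA·AAA·AAA·AAA·AAA·AAA·AAA·AAA·AAA·AAA·AAA·AAA·AAA·CA·BC·AAA·AAA·AAA·BC·AAA·CA·BC·AAA·AAA·AAA·AAA·AAA·AAA·AAA·AAA·AAA·AAA·AAA·AAA·AAA·AAA·AAA·AAA·AAA·AAA·AAA·AAA·AAA·AAA·AAA·AAA·AAA·AAA·AAA·CA·BC·AAA·AAA·AAA·BC·AAA·CA·BC·AAA·AAA·AAA·AAA·AAA·AAA·AAA·AAA·AAA·AAA·AAA·AAA·AAA·AAA·AAA·AAA·AAA·AAA·AAA·AAA·AAA·AAA·AAA·AAA·AAA·AAA·AAA
    A ↦ AAA
    B ↦ CA
    C ↦ BC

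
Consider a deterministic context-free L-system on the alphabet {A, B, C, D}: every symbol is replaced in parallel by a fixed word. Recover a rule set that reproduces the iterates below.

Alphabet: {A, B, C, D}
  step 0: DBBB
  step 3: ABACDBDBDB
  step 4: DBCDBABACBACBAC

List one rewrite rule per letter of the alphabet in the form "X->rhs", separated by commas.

A->DB, B->C, C->A, D->BA

  step 3 ⇒ step 4: ABACDBDBDB ⇒ DB·C·DB·A·BA·C·BA·C·BA·C
    A ↦ DB
    B ↦ C
    C ↦ A
    D ↦ BA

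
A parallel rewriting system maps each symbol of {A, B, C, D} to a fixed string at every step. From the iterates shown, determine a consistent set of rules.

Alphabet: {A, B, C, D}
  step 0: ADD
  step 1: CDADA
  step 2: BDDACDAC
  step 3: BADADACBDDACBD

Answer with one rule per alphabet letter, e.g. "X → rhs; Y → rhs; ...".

A->C, B->BA, C->BD, D->DA

  step 2 ⇒ step 3: BDDACDAC ⇒ BA·DA·DA·C·BD·DA·C·BD
    A ↦ C
    B ↦ BA
    C ↦ BD
    D ↦ DA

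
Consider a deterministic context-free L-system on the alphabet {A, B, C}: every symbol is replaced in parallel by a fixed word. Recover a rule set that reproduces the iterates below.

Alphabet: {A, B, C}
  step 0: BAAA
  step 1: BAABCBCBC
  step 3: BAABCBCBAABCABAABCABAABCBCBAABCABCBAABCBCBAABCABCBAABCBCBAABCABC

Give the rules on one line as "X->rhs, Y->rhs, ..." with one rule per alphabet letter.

A->BC, B->BAA, C->BCA

  step 0 ⇒ step 1: BAAA ⇒ BAA·BC·BC·BC
    A ↦ BC
    B ↦ BAA
    C ↦ BCA  (constrained at step 1)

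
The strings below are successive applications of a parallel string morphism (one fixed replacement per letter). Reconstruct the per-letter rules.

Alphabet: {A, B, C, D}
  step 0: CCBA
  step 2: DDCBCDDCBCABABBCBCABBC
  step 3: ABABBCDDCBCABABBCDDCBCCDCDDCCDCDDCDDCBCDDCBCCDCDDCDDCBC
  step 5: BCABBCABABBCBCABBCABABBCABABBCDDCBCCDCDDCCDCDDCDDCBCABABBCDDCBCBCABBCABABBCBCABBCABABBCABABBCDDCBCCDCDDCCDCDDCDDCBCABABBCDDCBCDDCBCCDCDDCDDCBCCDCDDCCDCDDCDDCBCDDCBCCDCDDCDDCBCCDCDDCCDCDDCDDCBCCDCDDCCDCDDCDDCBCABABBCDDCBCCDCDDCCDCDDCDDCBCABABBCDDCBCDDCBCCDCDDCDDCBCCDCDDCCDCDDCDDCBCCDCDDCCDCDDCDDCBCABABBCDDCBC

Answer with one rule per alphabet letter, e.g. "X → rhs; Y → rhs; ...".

  step 2 ⇒ step 3: DDCBCDDCBCABABBCBCABBC ⇒ AB·AB·BC·DDC·BC·AB·AB·BC·DDC·BC·CDC·DDC·CDC·DDC·DDC·BC·DDC·BC·CDC·DDC·DDC·BC
    A ↦ CDC
    B ↦ DDC
    C ↦ BC
    D ↦ AB

A->CDC, B->DDC, C->BC, D->AB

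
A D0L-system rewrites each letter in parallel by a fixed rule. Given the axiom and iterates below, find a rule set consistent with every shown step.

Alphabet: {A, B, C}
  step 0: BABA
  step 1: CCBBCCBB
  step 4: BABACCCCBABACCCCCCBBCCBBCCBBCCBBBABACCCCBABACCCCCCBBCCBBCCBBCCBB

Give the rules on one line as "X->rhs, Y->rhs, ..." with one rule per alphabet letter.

A->BB, B->CC, C->BA

  step 0 ⇒ step 1: BABA ⇒ CC·BB·CC·BB
    A ↦ BB
    B ↦ CC
    C ↦ BA  (constrained at step 1)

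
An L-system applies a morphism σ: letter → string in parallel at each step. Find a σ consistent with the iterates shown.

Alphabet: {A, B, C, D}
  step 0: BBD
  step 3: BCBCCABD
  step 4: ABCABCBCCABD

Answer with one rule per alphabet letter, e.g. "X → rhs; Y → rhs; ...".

A->C, B->A, C->BC, D->BD

  step 3 ⇒ step 4: BCBCCABD ⇒ A·BC·A·BC·BC·C·A·BD
    A ↦ C
    B ↦ A
    C ↦ BC
    D ↦ BD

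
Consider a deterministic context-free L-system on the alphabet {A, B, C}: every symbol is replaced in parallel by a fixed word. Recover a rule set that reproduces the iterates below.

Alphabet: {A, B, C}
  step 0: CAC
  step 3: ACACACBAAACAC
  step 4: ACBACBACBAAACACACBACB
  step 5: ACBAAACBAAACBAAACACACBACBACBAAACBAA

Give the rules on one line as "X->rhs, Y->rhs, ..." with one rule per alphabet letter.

A->AC, B->AA, C->B

  step 4 ⇒ step 5: ACBACBACBAAACACACBACB ⇒ AC·B·AA·AC·B·AA·AC·B·AA·AC·AC·AC·B·AC·B·AC·B·AA·AC·B·AA
    A ↦ AC
    B ↦ AA
    C ↦ B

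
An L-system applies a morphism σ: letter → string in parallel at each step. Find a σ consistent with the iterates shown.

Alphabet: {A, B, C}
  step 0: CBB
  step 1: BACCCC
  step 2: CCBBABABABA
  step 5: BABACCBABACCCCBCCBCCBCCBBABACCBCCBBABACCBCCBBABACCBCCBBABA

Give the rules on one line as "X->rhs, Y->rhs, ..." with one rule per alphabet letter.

A->B, B->CC, C->BA

  step 1 ⇒ step 2: BACCCC ⇒ CC·B·BA·BA·BA·BA
    A ↦ B
    B ↦ CC
    C ↦ BA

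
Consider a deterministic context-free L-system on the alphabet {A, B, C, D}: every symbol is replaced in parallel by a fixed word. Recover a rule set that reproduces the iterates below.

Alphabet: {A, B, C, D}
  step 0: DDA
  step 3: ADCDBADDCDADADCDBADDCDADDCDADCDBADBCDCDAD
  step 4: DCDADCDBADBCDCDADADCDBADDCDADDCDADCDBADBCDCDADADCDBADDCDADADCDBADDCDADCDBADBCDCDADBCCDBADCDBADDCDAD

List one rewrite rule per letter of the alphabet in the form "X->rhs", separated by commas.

  step 3 ⇒ step 4: ADCDBADDCDADADCDBADDCDADDCDADCDBADBCDCDAD ⇒ DCD·AD·CDB·AD·BC·DCD·AD·AD·CDB·AD·DCD·AD·DCD·AD·CDB·AD·BC·DCD·AD·AD·CDB·AD·DCD·AD·AD·CDB·AD·DCD·AD·CDB·AD·BC·DCD·AD·BC·CDB·AD·CDB·AD·DCD·AD
    A ↦ DCD
    B ↦ BC
    C ↦ CDB
    D ↦ AD

A->DCD, B->BC, C->CDB, D->AD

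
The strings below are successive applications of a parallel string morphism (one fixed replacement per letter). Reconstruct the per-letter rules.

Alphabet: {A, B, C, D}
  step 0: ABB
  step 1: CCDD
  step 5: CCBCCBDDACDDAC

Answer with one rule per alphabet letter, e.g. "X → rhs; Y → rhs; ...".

A->CC, B->D, C->B, D->AC

  step 0 ⇒ step 1: ABB ⇒ CC·D·D
    A ↦ CC
    B ↦ D
    C ↦ B  (constrained at step 1)
    D ↦ AC  (constrained at step 1)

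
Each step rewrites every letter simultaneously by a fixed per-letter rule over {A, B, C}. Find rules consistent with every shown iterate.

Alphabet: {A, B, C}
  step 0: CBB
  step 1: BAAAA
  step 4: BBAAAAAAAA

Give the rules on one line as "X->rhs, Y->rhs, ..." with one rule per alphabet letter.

A->C, B->AA, C->B

  step 0 ⇒ step 1: CBB ⇒ B·AA·AA
    B ↦ AA
    C ↦ B
    A ↦ C  (constrained at step 1)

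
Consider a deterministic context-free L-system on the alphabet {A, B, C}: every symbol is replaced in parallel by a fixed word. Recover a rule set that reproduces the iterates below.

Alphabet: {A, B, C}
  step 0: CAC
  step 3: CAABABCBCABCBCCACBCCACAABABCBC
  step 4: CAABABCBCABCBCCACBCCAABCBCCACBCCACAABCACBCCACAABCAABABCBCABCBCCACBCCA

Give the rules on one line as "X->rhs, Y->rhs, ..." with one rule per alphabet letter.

  step 3 ⇒ step 4: CAABABCBCABCBCCACBCCACAABABCBC ⇒ CA·AB·AB·CBC·AB·CBC·CA·CBC·CA·AB·CBC·CA·CBC·CA·CA·AB·CA·CBC·CA·CA·AB·CA·AB·AB·CBC·AB·CBC·CA·CBC·CA
    A ↦ AB
    B ↦ CBC
    C ↦ CA

A->AB, B->CBC, C->CA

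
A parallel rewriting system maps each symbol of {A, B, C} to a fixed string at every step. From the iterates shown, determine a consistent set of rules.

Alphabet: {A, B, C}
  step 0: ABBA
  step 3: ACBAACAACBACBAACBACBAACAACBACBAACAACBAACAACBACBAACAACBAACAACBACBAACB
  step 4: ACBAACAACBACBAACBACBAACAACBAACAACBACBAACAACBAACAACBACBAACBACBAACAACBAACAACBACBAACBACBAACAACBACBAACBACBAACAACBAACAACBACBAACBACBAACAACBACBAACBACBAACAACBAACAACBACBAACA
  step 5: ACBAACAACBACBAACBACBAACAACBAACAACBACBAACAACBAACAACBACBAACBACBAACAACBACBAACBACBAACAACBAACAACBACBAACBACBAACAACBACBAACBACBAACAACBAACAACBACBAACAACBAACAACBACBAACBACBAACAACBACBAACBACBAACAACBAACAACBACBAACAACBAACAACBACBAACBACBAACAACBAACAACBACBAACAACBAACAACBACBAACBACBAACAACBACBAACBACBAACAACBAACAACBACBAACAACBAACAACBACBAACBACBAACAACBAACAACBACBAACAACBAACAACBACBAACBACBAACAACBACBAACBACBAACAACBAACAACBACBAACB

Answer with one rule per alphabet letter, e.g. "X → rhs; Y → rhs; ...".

  step 4 ⇒ step 5: ACBAACAACBACBAACBACBAACAACBAACAACBACBAACAACBAACAACBACBAACBACBAACAACBAACAACBACBAACBACBAACAACBACBAACBACBAACAACBAACAACBACBAACBACBAACAACBACBAACBACBAACAACBAACAACBACBAACA ⇒ ACB·A·ACA·ACB·ACB·A·ACB·ACB·A·ACA·ACB·A·ACA·ACB·ACB·A·ACA·ACB·A·ACA·ACB·ACB·A·ACB·ACB·A·ACA·ACB·ACB·A·ACB·ACB·A·ACA·ACB·A·ACA·ACB·ACB·A·ACB·ACB·A·ACA·ACB·ACB·A·ACB·ACB·A·ACA·ACB·A·ACA·ACB·ACB·A·ACA·ACB·A·ACA·ACB·ACB·A·ACB·ACB·A·ACA·ACB·ACB·A·ACB·ACB·A·ACA·ACB·A·ACA·ACB·ACB·A·ACA·ACB·A·ACA·ACB·ACB·A·ACB·ACB·A·ACA·ACB·A·ACA·ACB·ACB·A·ACA·ACB·A·ACA·ACB·ACB·A·ACB·ACB·A·ACA·ACB·ACB·A·ACB·ACB·A·ACA·ACB·A·ACA·ACB·ACB·A·ACA·ACB·A·ACA·ACB·ACB·A·ACB·ACB·A·ACA·ACB·A·ACA·ACB·ACB·A·ACA·ACB·A·ACA·ACB·ACB·A·ACB·ACB·A·ACA·ACB·ACB·A·ACB·ACB·A·ACA·ACB·A·ACA·ACB·ACB·A·ACB
    A ↦ ACB
    B ↦ ACA
    C ↦ A

A->ACB, B->ACA, C->A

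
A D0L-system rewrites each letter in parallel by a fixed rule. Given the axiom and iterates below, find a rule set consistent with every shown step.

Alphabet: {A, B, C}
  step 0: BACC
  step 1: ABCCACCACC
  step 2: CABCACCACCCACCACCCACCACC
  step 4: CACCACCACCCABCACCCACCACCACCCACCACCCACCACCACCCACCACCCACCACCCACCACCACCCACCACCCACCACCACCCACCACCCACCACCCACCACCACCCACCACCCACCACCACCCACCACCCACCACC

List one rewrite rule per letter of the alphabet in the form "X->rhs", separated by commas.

  step 1 ⇒ step 2: ABCCACCACC ⇒ C·ABC·ACC·ACC·C·ACC·ACC·C·ACC·ACC
    A ↦ C
    B ↦ ABC
    C ↦ ACC

A->C, B->ABC, C->ACC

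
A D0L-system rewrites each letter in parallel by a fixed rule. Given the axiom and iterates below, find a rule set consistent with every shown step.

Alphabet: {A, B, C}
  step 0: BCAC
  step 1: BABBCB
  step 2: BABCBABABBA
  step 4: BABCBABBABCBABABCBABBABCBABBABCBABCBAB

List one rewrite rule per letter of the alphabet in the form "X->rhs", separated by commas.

A->BC, B->BA, C->B

  step 1 ⇒ step 2: BABBCB ⇒ BA·BC·BA·BA·B·BA
    A ↦ BC
    B ↦ BA
    C ↦ B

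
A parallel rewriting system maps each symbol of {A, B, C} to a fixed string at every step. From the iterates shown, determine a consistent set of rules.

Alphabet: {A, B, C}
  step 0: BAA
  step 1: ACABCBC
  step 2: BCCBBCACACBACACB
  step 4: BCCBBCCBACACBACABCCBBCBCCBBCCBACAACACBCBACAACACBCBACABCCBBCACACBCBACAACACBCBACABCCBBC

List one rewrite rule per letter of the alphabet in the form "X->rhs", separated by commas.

A->BC, B->ACA, C->CB

  step 1 ⇒ step 2: ACABCBC ⇒ BC·CB·BC·ACA·CB·ACA·CB
    A ↦ BC
    B ↦ ACA
    C ↦ CB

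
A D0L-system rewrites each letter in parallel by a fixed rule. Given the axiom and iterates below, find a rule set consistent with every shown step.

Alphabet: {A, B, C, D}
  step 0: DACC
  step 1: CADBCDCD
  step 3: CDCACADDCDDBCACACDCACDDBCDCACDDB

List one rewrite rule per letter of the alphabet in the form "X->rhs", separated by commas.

  step 0 ⇒ step 1: DACC ⇒ CA·DB·CD·CD
    A ↦ DB
    C ↦ CD
    D ↦ CA
    B ↦ DD  (constrained at step 1)

A->DB, B->DD, C->CD, D->CA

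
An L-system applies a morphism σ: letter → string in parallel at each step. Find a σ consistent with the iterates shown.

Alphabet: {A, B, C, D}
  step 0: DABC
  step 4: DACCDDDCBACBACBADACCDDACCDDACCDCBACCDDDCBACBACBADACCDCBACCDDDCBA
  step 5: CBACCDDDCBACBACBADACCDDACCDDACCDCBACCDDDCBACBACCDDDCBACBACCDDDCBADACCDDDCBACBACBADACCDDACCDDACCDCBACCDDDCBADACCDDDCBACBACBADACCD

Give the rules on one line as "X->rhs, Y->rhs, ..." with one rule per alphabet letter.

A->CCD, B->A, C->D, D->CBA

  step 4 ⇒ step 5: DACCDDDCBACBACBADACCDDACCDDACCDCBACCDDDCBACBACBADACCDCBACCDDDCBA ⇒ CBA·CCD·D·D·CBA·CBA·CBA·D·A·CCD·D·A·CCD·D·A·CCD·CBA·CCD·D·D·CBA·CBA·CCD·D·D·CBA·CBA·CCD·D·D·CBA·D·A·CCD·D·D·CBA·CBA·CBA·D·A·CCD·D·A·CCD·D·A·CCD·CBA·CCD·D·D·CBA·D·A·CCD·D·D·CBA·CBA·CBA·D·A·CCD
    A ↦ CCD
    B ↦ A
    C ↦ D
    D ↦ CBA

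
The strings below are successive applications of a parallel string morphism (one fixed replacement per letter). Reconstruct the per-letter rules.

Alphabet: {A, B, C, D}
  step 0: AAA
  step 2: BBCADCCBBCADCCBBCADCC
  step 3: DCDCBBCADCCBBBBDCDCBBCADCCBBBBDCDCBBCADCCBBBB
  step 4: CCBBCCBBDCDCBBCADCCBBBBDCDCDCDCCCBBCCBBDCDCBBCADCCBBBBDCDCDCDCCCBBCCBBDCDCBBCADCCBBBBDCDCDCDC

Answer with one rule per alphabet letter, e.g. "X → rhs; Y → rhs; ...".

  step 3 ⇒ step 4: DCDCBBCADCCBBBBDCDCBBCADCCBBBBDCDCBBCADCCBBBB ⇒ CC·BB·CC·BB·DC·DC·BB·CAD·CC·BB·BB·DC·DC·DC·DC·CC·BB·CC·BB·DC·DC·BB·CAD·CC·BB·BB·DC·DC·DC·DC·CC·BB·CC·BB·DC·DC·BB·CAD·CC·BB·BB·DC·DC·DC·DC
    A ↦ CAD
    B ↦ DC
    C ↦ BB
    D ↦ CC

A->CAD, B->DC, C->BB, D->CC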